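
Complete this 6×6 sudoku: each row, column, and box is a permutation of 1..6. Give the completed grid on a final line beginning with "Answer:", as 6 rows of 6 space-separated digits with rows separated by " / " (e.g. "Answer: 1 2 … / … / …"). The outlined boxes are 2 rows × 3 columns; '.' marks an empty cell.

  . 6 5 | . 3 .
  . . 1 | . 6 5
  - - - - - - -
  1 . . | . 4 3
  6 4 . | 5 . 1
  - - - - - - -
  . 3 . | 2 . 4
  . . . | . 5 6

Step 1. [r2c2∈{2}] r2c2 has the single candidate 2. So r2c2=2.
Step 2. [r1c1∈{4}] r1c1 has the single candidate 4 ⇒ r1c1=4.
Step 3. [r3c3∈{2}] r3c3's peers cover all but 2, so r3c3=2.
Step 4. [r6c2∈{1}] only 1 remains possible at r6c2, so r6c2=1.
Step 5. [r1c4∈{1}] only 1 remains possible at r1c4, so r1c4=1.
Step 6. [r5c1∈{5}] only 5 remains possible at r5c1. So r5c1=5.
Step 7. [r5c5∈{1}] r5c5 has the single candidate 1. So r5c5=1.
Step 8. [r5c3∈{6}] nothing but 6 survives at r5c3 ⇒ r5c3=6.
Step 9. [r3c4∈{6}] only 6 remains possible at r3c4, so r3c4=6.
Step 10. [r2c4∈{4}] r2c4 has the single candidate 4. So r2c4=4.
Step 11. [r6c1∈{2}] nothing but 2 survives at r6c1. So r6c1=2.
Step 12. [r2c1∈{3}] only 3 remains possible at r2c1 ⇒ r2c1=3.
Step 13. [r4c3∈{3}] r4c3 has the single candidate 3 ⇒ r4c3=3.
Step 14. [r3c2∈{5}] r3c2 is down to just 5. So r3c2=5.
Step 15. [r6c3∈{4}] r6c3 has the single candidate 4, so r6c3=4.
Step 16. [r1c6∈{2}] nothing but 2 survives at r1c6, so r1c6=2.
Step 17. [r4c5∈{2}] r4c5 is down to just 2. So r4c5=2.
Step 18. [r6c4∈{3}] only 3 remains possible at r6c4, so r6c4=3.

Answer: 4 6 5 1 3 2 / 3 2 1 4 6 5 / 1 5 2 6 4 3 / 6 4 3 5 2 1 / 5 3 6 2 1 4 / 2 1 4 3 5 6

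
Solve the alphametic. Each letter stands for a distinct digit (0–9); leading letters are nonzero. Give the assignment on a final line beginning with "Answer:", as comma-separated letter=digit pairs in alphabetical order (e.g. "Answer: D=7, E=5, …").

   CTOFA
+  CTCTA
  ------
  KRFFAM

Step 1. [K] adding two 5-digit numbers gives at most 5+1 digits, and here it does — K is that final carry and must be 1. So K=1.
Step 2. [col 1: A + A ≡ M (mod 10)] column 1 (A + A ≡ M (mod 10), carry-in 0) doesn't pin A yet; pick A=2 and continue ⇒ A=2.
Step 3. [col 1: A + A ≡ M (mod 10)] in column 1 we have A+A≡M with carry-in 0; given A=2 and digits 1,2 already taken and all letters distinct, that pins M to 4 ⇒ M=4.
Step 4. [col 2: F + T ≡ A (mod 10)] several values work for T in column 2 (F + T ≡ A (mod 10), carry-in 0); try T=7. So T=7.
Step 5. [col 2: F + T ≡ A (mod 10)] in column 2 we have F+T≡A with carry-in 0; given T=7, A=2 and digits 1,2,4,7 already taken and all letters distinct, that pins F to 5 ⇒ F=5.
Step 6. [col 3: O + C ≡ F (mod 10)] several values work for O in column 3 (O + C ≡ F (mod 10), carry-in 1); try O=8, so O=8.
Step 7. [col 3: O + C ≡ F (mod 10)] column 3 reads O+C+carry(1)=F with O=8, F=5; with digits 1,2,4,5,7,8 already taken and all letters distinct, the only value for C is 6. So C=6.
Step 8. [col 5: C + C ≡ R (mod 10)] from column 5 (C=6, carry-in 1, digits 1,2,4,5,6,7,8 already taken and all letters distinct): R must equal 3, so R=3.

Answer: A=2, C=6, F=5, K=1, M=4, O=8, R=3, T=7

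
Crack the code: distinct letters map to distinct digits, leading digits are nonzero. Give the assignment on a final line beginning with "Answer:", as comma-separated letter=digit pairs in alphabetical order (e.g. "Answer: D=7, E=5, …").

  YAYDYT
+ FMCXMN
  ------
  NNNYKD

Step 1. [col 1: T + N ≡ D (mod 10)] T=9 is one option consistent with column 1 (T + N ≡ D (mod 10), carry-in 0) — take it. So T=9.
Step 2. [col 1: T + N ≡ D (mod 10)] no forcing yet in column 1 (carry-in 0); N=7 is free and consistent — try it ⇒ N=7.
Step 3. [col 1: T + N ≡ D (mod 10)] in column 1 we have T+N≡D with carry-in 0; given T=9, N=7 and digits 7,9 already taken and all letters distinct, that pins D to 6, so D=6.
Step 4. [col 2: Y + M ≡ K (mod 10)] several values work for K in column 2 (Y + M ≡ K (mod 10), carry-in 1); try K=0, so K=0.
Step 5. [col 2: Y + M ≡ K (mod 10)] no forcing yet in column 2 (carry-in 1); Y=5 is free and consistent — try it ⇒ Y=5.
Step 6. [col 2: Y + M ≡ K (mod 10)] column 2 reads Y+M+carry(1)=K with Y=5, K=0; with digits 0,5,6,7,9 already taken and all letters distinct, the only value for M is 4 ⇒ M=4.
Step 7. [col 3: D + X ≡ Y (mod 10)] column 3 reads D+X+carry(1)=Y with D=6, Y=5; with digits 0,4,5,6,7,9 already taken and all letters distinct, the only value for X is 8 ⇒ X=8.
Step 8. [col 4: Y + C ≡ N (mod 10)] from column 4 (Y=5, N=7, carry-in 1, digits 0,4,5,6,7,8,9 already taken and all letters distinct): C must equal 1 ⇒ C=1.
Step 9. [col 5: A + M ≡ N (mod 10)] in column 5 we have A+M≡N with carry-in 0; given M=4, N=7 and digits 0,1,4,5,6,7,8,9 already taken and all letters distinct, that pins A to 3, so A=3.
Step 10. [col 6: Y + F ≡ N (mod 10)] column 6 reads Y+F+carry(0)=N with Y=5, N=7; with digits 0,1,3,4,5,6,7,8,9 already taken and all letters distinct, the only value for F is 2 ⇒ F=2.

Answer: A=3, C=1, D=6, F=2, K=0, M=4, N=7, T=9, X=8, Y=5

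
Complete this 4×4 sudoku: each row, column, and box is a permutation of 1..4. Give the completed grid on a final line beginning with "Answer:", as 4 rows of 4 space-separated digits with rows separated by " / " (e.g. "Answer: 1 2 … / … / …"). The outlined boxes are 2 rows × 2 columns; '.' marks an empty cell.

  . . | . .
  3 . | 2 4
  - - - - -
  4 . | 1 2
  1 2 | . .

Step 1. [r1c3∈{3}] nothing but 3 survives at r1c3, so r1c3=3.
Step 2. [r1c2∈{1,4}] across row 1, 4 lands solely at r1c2, so r1c2=4.
Step 3. [r3c2∈{3}] r3c2's peers cover all but 3. So r3c2=3.
Step 4. [r4c4∈{3}] only 3 remains possible at r4c4, so r4c4=3.
Step 5. [r1c1∈{2}] r1c1's peers cover all but 2. So r1c1=2.
Step 6. [r2c2∈{1}] r2c2 has the single candidate 1, so r2c2=1.
Step 7. [r1c4∈{1}] r1c4 has the single candidate 1 ⇒ r1c4=1.
Step 8. [r4c3∈{4}] r4c3's peers cover all but 4. So r4c3=4.

Answer: 2 4 3 1 / 3 1 2 4 / 4 3 1 2 / 1 2 4 3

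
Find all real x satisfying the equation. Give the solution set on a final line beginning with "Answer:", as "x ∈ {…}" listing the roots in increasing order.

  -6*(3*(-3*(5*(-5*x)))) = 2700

Step 1. [-6*(3*(-3*(5*(-5*x)))) = 2700] -6 out front; divide by -6, so div: 3*(-3*(5*(-5*x))) = -450.
Step 2. [3*(-3*(5*(-5*x))) = -450] 3·(inner) — divide through by 3 ⇒ div: -3*(5*(-5*x)) = -150.
Step 3. [-3*(5*(-5*x)) = -150] divide by the outer -3. So div: 5*(-5*x) = 50.
Step 4. [5*(-5*x) = 50] 5 out front; divide by 5, so div: -5*x = 10.
Step 5. [-5*x = 10] -5 out front; divide by -5. So div: x = -2.

Answer: x ∈ {-2}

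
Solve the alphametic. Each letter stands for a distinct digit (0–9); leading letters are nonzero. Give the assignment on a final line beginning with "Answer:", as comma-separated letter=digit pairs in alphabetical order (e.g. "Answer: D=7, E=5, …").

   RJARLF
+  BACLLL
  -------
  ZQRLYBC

Step 1. [col 1: F + L ≡ C (mod 10)] column 1 (F + L ≡ C (mod 10), carry-in 0) doesn't pin C yet; pick C=0 and continue ⇒ C=0.
Step 2. [col 1: F + L ≡ C (mod 10)] L=4 is one option consistent with column 1 (F + L ≡ C (mod 10), carry-in 0) — take it. So L=4.
Step 3. [col 1: F + L ≡ C (mod 10)] in column 1 we have F+L≡C with carry-in 0; given L=4, C=0 and digits 0,4 already taken and all letters distinct, that pins F to 6 ⇒ F=6.
Step 4. [Z] Z is the leading digit of a 7-digit sum of two 6-digit numbers; the final carry is exactly 1. So Z=1.
Step 5. [col 2: L + L ≡ B (mod 10)] in column 2 we have L+L≡B with carry-in 1; given L=4 and digits 0,1,4,6 already taken and all letters distinct, that pins B to 9, so B=9.
Step 6. [col 3: R + L ≡ Y (mod 10)] several values work for R in column 3 (R + L ≡ Y (mod 10), carry-in 0); try R=8, so R=8.
Step 7. [col 3: R + L ≡ Y (mod 10)] in column 3 we have R+L≡Y with carry-in 0; given R=8, L=4 and digits 0,1,4,6,8,9 already taken and all letters distinct, that pins Y to 2, so Y=2.
Step 8. [col 4: A + C ≡ L (mod 10)] column 4 reads A+C+carry(1)=L with C=0, L=4; with digits 0,1,2,4,6,8,9 already taken and all letters distinct, the only value for A is 3 ⇒ A=3.
Step 9. [col 5: J + A ≡ R (mod 10)] in column 5 we have J+A≡R with carry-in 0; given A=3, R=8 and digits 0,1,2,3,4,6,8,9 already taken and all letters distinct, that pins J to 5. So J=5.
Step 10. [col 6: R + B ≡ Q (mod 10)] column 6 reads R+B+carry(0)=Q with R=8, B=9; with digits 0,1,2,3,4,5,6,8,9 already taken and all letters distinct, the only value for Q is 7, so Q=7.

Answer: A=3, B=9, C=0, F=6, J=5, L=4, Q=7, R=8, Y=2, Z=1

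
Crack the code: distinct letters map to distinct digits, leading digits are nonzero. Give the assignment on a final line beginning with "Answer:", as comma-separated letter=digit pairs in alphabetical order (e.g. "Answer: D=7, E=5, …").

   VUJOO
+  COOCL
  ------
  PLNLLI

Step 1. [col 1: O + L ≡ I (mod 10)] column 1 (O + L ≡ I (mod 10), carry-in 0) doesn't pin I yet; pick I=6 and continue ⇒ I=6.
Step 2. [col 1: O + L ≡ I (mod 10)] L=2 is one option consistent with column 1 (O + L ≡ I (mod 10), carry-in 0) — take it. So L=2.
Step 3. [P] P is the leading digit of a 6-digit sum of two 5-digit numbers; the final carry is exactly 1. So P=1.
Step 4. [col 1: O + L ≡ I (mod 10)] column 1: given L=2, I=6, carry-in 0, and digits 1,2,6 already taken and all letters distinct, O+L≡I (mod 10) forces O=4, so O=4.
Step 5. [col 2: O + C ≡ L (mod 10)] column 2 reads O+C+carry(0)=L with O=4, L=2; with digits 1,2,4,6 already taken and all letters distinct, the only value for C is 8, so C=8.
Step 6. [col 3: J + O ≡ L (mod 10)] from column 3 (O=4, L=2, carry-in 1, digits 1,2,4,6,8 already taken and all letters distinct): J must equal 7. So J=7.
Step 7. [col 4: U + O ≡ N (mod 10)] column 4 (U + O ≡ N (mod 10), carry-in 1) doesn't pin U yet; pick U=5 and continue ⇒ U=5.
Step 8. [col 4: U + O ≡ N (mod 10)] in column 4 we have U+O≡N with carry-in 1; given U=5, O=4 and digits 1,2,4,5,6,7,8 already taken and all letters distinct, that pins N to 0. So N=0.
Step 9. [col 5: V + C ≡ L (mod 10)] column 5 reads V+C+carry(1)=L with C=8, L=2; with digits 0,1,2,4,5,6,7,8 already taken and all letters distinct, the only value for V is 3 ⇒ V=3.

Answer: C=8, I=6, J=7, L=2, N=0, O=4, P=1, U=5, V=3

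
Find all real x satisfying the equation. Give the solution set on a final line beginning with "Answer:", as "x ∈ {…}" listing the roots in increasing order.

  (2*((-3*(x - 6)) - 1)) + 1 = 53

Step 1. [(2*((-3*(x - 6)) - 1)) + 1 = 53] +1 is outermost — subtract 1 both sides ⇒ sub: 2*((-3*(x - 6)) - 1) = 52.
Step 2. [2*((-3*(x - 6)) - 1) = 52] LHS = 2·(…); ÷2 both sides. So div: (-3*(x - 6)) - 1 = 26.
Step 3. [(-3*(x - 6)) - 1 = 26] 1 comes off first (add 1) ⇒ sub: -3*(x - 6) = 27.
Step 4. [-3*(x - 6) = 27] divide by the outer -3 ⇒ div: x - 6 = -9.
Step 5. [x - 6 = -9] the outer -6 inverts by adding 6. So sub: x = -3.

Answer: x ∈ {-3}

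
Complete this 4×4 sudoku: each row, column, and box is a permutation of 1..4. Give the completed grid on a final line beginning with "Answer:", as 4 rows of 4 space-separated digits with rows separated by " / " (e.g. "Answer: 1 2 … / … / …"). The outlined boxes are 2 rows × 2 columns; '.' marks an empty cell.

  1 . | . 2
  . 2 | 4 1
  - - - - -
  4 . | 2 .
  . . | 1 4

Step 1. [r4c2∈{3}] r4c2 is down to just 3. So r4c2=3.
Step 2. [r1c3∈{3}] r1c3's peers cover all but 3 ⇒ r1c3=3.
Step 3. [r1c2∈{4}] nothing but 4 survives at r1c2. So r1c2=4.
Step 4. [r3c4∈{3}] nothing but 3 survives at r3c4, so r3c4=3.
Step 5. [r3c2∈{1}] r3c2's peers cover all but 1 ⇒ r3c2=1.
Step 6. [r2c1∈{3}] r2c1's peers cover all but 3, so r2c1=3.
Step 7. [r4c1∈{2}] nothing but 2 survives at r4c1. So r4c1=2.

Answer: 1 4 3 2 / 3 2 4 1 / 4 1 2 3 / 2 3 1 4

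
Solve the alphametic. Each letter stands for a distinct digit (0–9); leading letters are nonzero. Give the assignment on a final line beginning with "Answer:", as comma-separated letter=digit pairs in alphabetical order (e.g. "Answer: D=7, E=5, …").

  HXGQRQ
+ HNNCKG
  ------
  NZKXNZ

Step 1. [col 1: Q + G ≡ Z (mod 10)] Q=8 is one option consistent with column 1 (Q + G ≡ Z (mod 10), carry-in 0) — take it. So Q=8.
Step 2. [col 1: Q + G ≡ Z (mod 10)] no forcing yet in column 1 (carry-in 0); G=4 is free and consistent — try it ⇒ G=4.
Step 3. [col 1: Q + G ≡ Z (mod 10)] column 1: given Q=8, G=4, carry-in 0, and digits 4,8 already taken and all letters distinct, Q+G≡Z (mod 10) forces Z=2. So Z=2.
Step 4. [col 2: R + K ≡ N (mod 10)] several values work for K in column 2 (R + K ≡ N (mod 10), carry-in 1); try K=7, so K=7.
Step 5. [col 2: R + K ≡ N (mod 10)] R=5 is one option consistent with column 2 (R + K ≡ N (mod 10), carry-in 1) — take it. So R=5.
Step 6. [col 2: R + K ≡ N (mod 10)] column 2: given R=5, K=7, carry-in 1, and digits 2,4,5,7,8 already taken and all letters distinct, R+K≡N (mod 10) forces N=3 ⇒ N=3.
Step 7. [col 3: Q + C ≡ X (mod 10)] several values work for C in column 3 (Q + C ≡ X (mod 10), carry-in 1); try C=0. So C=0.
Step 8. [col 3: Q + C ≡ X (mod 10)] column 3: given Q=8, C=0, carry-in 1, and digits 0,2,3,4,5,7,8 already taken and all letters distinct, Q+C≡X (mod 10) forces X=9. So X=9.
Step 9. [col 6: H + H ≡ N (mod 10)] column 6 (H + H ≡ N (mod 10), carry-in 1) doesn't pin H yet; pick H=1 and continue. So H=1.

Answer: C=0, G=4, H=1, K=7, N=3, Q=8, R=5, X=9, Z=2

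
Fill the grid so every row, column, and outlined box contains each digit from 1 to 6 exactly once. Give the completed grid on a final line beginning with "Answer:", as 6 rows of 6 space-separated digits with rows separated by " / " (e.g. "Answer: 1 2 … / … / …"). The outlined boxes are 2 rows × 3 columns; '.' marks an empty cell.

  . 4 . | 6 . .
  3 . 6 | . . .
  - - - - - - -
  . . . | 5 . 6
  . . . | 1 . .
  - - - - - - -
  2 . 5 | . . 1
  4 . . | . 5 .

Step 1. [r6c2∈{1,3,6}] row 6 places 6 nowhere but r6c2. So r6c2=6.
Step 2. [r5c2∈{3}] r5c2 is down to just 3. So r5c2=3.
Step 3. [r3c1∈{1}] only 1 remains possible at r3c1, so r3c1=1.
Step 4. [r3c2∈{2}] r3c2 is down to just 2, so r3c2=2.
Step 5. [r1c3∈{1,2}] across col 3, 2 lands solely at r1c3. So r1c3=2.
Step 6. [r1c1∈{5}] r1c1 has the single candidate 5 ⇒ r1c1=5.
Step 7. [r1c6∈{3}] r1c6's peers cover all but 3 ⇒ r1c6=3.
Step 8. [r6c6∈{2}] only 2 remains possible at r6c6, so r6c6=2.
Step 9. [r4c6∈{4}] r4c6 is down to just 4, so r4c6=4.
Step 10. [r3c5∈{3}] r3c5's peers cover all but 3 ⇒ r3c5=3.
Step 11. [r5c4∈{4}] r5c4 is down to just 4, so r5c4=4.
Step 12. [r2c5∈{1,2,4}] across row 2, 4 lands solely at r2c5, so r2c5=4.
Step 13. [r4c3∈{3}] r4c3's peers cover all but 3. So r4c3=3.
Step 14. [r4c1∈{6}] r4c1's peers cover all but 6 ⇒ r4c1=6.
Step 15. [r4c5∈{2}] r4c5's peers cover all but 2 ⇒ r4c5=2.
Step 16. [r4c2∈{5}] r4c2 is down to just 5. So r4c2=5.
Step 17. [r6c4∈{3}] r6c4's peers cover all but 3. So r6c4=3.
Step 18. [r1c5∈{1}] r1c5 is down to just 1, so r1c5=1.
Step 19. [r3c3∈{4}] r3c3 is down to just 4, so r3c3=4.
Step 20. [r2c4∈{2}] only 2 remains possible at r2c4. So r2c4=2.
Step 21. [r5c5∈{6}] nothing but 6 survives at r5c5 ⇒ r5c5=6.
Step 22. [r2c6∈{5}] only 5 remains possible at r2c6. So r2c6=5.
Step 23. [r2c2∈{1}] r2c2 is down to just 1. So r2c2=1.
Step 24. [r6c3∈{1}] r6c3 is down to just 1, so r6c3=1.

Answer: 5 4 2 6 1 3 / 3 1 6 2 4 5 / 1 2 4 5 3 6 / 6 5 3 1 2 4 / 2 3 5 4 6 1 / 4 6 1 3 5 2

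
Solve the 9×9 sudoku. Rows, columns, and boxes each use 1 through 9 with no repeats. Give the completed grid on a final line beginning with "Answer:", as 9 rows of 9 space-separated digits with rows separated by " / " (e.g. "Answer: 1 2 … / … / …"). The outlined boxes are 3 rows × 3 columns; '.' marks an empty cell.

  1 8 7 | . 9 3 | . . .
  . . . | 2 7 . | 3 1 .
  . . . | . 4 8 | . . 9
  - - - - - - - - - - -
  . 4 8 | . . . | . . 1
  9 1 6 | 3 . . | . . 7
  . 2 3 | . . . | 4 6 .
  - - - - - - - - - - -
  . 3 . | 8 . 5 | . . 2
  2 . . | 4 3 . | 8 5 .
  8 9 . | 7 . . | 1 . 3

Step 1. [r2c6∈{6}] nothing but 6 survives at r2c6, so r2c6=6.
Step 2. [r2c2∈{5}] only 5 remains possible at r2c2, so r2c2=5.
Step 3. [r1c4∈{5}] r1c4's peers cover all but 5, so r1c4=5.
Step 4. [r3c7∈{2,5,6,7}] across row 3, 5 lands solely at r3c7, so r3c7=5.
Step 5. [r5c7∈{2}] r5c7 has the single candidate 2. So r5c7=2.
Step 6. [r4c7∈{9}] only 9 remains possible at r4c7 ⇒ r4c7=9.
Step 7. [r2c1∈{4}] r2c1 has the single candidate 4, so r2c1=4.
Step 8. [r6c9∈{5,8}] col 9 places 5 nowhere but r6c9, so r6c9=5.
Step 9. [r9c8∈{4}] r9c8's peers cover all but 4. So r9c8=4.
Step 10. [r8c9∈{6}] r8c9 is down to just 6 ⇒ r8c9=6.
Step 11. [r9c5∈{2,6}] r9c5 is the only open cell in row 9 admitting 6 ⇒ r9c5=6.
Step 12. [r7c5∈{1}] r7c5 is down to just 1 ⇒ r7c5=1.
Step 13. [r6c6∈{1,7,9}] 1 has one home in col 6: r6c6 ⇒ r6c6=1.
Step 14. [r6c1∈{7}] only 7 remains possible at r6c1. So r6c1=7.
Step 15. [r4c5∈{2,5}] r4c5 is the only open cell in col 5 admitting 2, so r4c5=2.
Step 16. [r3c8∈{2,7}] across row 3, 7 lands solely at r3c8, so r3c8=7.
Step 17. [r6c5∈{8}] r6c5 has the single candidate 8, so r6c5=8.
Step 18. [r3c2∈{6}] r3c2 has the single candidate 6, so r3c2=6.
Step 19. [r2c9∈{8}] r2c9 is down to just 8, so r2c9=8.
Step 20. [r8c3∈{1}] r8c3 has the single candidate 1. So r8c3=1.
Step 21. [r4c8∈{3}] r4c8 is down to just 3. So r4c8=3.
Step 22. [r4c4∈{6}] r4c4 has the single candidate 6 ⇒ r4c4=6.
Step 23. [r1c9∈{4}] nothing but 4 survives at r1c9, so r1c9=4.
Step 24. [r3c4∈{1}] r3c4's peers cover all but 1. So r3c4=1.
Step 25. [r3c3∈{2}] r3c3's peers cover all but 2, so r3c3=2.
Step 26. [r9c6∈{2}] r9c6 has the single candidate 2. So r9c6=2.
Step 27. [r7c3∈{4}] r7c3's peers cover all but 4. So r7c3=4.
Step 28. [r5c6∈{4}] only 4 remains possible at r5c6 ⇒ r5c6=4.
Step 29. [r4c6∈{7}] only 7 remains possible at r4c6. So r4c6=7.
Step 30. [r7c1∈{6}] r7c1's peers cover all but 6, so r7c1=6.
Step 31. [r9c3∈{5}] r9c3 is down to just 5. So r9c3=5.
Step 32. [r4c1∈{5}] nothing but 5 survives at r4c1. So r4c1=5.
Step 33. [r3c1∈{3}] r3c1 is down to just 3. So r3c1=3.
Step 34. [r6c4∈{9}] only 9 remains possible at r6c4, so r6c4=9.
Step 35. [r7c8∈{9}] only 9 remains possible at r7c8. So r7c8=9.
Step 36. [r5c8∈{8}] nothing but 8 survives at r5c8. So r5c8=8.
Step 37. [r2c3∈{9}] r2c3 is down to just 9 ⇒ r2c3=9.
Step 38. [r5c5∈{5}] nothing but 5 survives at r5c5, so r5c5=5.
Step 39. [r8c2∈{7}] r8c2 has the single candidate 7 ⇒ r8c2=7.
Step 40. [r7c7∈{7}] nothing but 7 survives at r7c7. So r7c7=7.
Step 41. [r1c8∈{2}] r1c8's peers cover all but 2 ⇒ r1c8=2.
Step 42. [r8c6∈{9}] only 9 remains possible at r8c6. So r8c6=9.
Step 43. [r1c7∈{6}] nothing but 6 survives at r1c7 ⇒ r1c7=6.

Answer: 1 8 7 5 9 3 6 2 4 / 4 5 9 2 7 6 3 1 8 / 3 6 2 1 4 8 5 7 9 / 5 4 8 6 2 7 9 3 1 / 9 1 6 3 5 4 2 8 7 / 7 2 3 9 8 1 4 6 5 / 6 3 4 8 1 5 7 9 2 / 2 7 1 4 3 9 8 5 6 / 8 9 5 7 6 2 1 4 3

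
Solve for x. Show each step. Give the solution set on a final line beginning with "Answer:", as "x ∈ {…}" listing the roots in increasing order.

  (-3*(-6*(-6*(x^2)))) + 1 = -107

Step 1. [(-3*(-6*(-6*(x^2)))) + 1 = -107] subtract 1: x sits inside (… + 1) ⇒ sub: -3*(-6*(-6*(x^2))) = -108.
Step 2. [-3*(-6*(-6*(x^2))) = -108] divide by the outer -3 ⇒ div: -6*(-6*(x^2)) = 36.
Step 3. [-6*(-6*(x^2)) = 36] leading coefficient -6: divide by -6, so div: -6*(x^2) = -6.
Step 4. [-6*(x^2) = -6] -6·(inner) — divide through by -6 ⇒ div: x^2 = 1.
Step 5. [x^2 = 1] √ both sides: 1 ≥ 0 gives two branches. So sqrt: x = 1 or -1.

Answer: x ∈ {-1, 1}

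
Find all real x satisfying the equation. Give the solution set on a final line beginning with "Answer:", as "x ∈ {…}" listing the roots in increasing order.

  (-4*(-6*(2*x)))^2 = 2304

Step 1. [(-4*(-6*(2*x)))^2 = 2304] LHS squared, RHS 2304 ≥ 0: apply √ (±) ⇒ sqrt: -4*(-6*(2*x)) = 48 or -48.
Step 2. [-4*(-6*(2*x)) = 48 or -48] -4 out front; divide by -4. So div: -6*(2*x) = -12 or 12.
Step 3. [-6*(2*x) = -12 or 12] divide by the outer -6, so div: 2*x = 2 or -2.
Step 4. [2*x = 2 or -2] 2 out front; divide by 2, so div: x = 1 or -1.

Answer: x ∈ {-1, 1}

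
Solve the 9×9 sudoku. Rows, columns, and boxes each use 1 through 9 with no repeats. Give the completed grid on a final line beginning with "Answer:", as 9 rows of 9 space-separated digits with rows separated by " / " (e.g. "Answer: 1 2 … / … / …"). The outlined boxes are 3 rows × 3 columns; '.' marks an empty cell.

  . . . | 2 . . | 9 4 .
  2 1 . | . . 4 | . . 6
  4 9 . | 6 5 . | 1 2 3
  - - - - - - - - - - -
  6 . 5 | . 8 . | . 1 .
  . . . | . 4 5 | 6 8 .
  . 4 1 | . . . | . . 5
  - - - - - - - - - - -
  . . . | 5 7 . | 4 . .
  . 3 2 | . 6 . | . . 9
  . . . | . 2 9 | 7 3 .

Step 1. [r6c1∈{3,7,8,9}] across row 6, 8 lands solely at r6c1 ⇒ r6c1=8.
Step 2. [r4c4∈{3,7,9}] 9 has one home in row 4: r4c4. So r4c4=9.
Step 3. [r6c5∈{3}] r6c5's peers cover all but 3, so r6c5=3.
Step 4. [r6c4∈{7}] r6c4 has the single candidate 7, so r6c4=7.
Step 5. [r6c7∈{2}] r6c7 is down to just 2. So r6c7=2.
Step 6. [r5c9∈{7}] r5c9 has the single candidate 7 ⇒ r5c9=7.
Step 7. [r1c9∈{8}] r1c9's peers cover all but 8. So r1c9=8.
Step 8. [r7c6∈{1,3,8}] across row 7, 3 lands solely at r7c6 ⇒ r7c6=3.
Step 9. [r8c1∈{1,5,7}] row 8 places 7 nowhere but r8c1, so r8c1=7.
Step 10. [r9c3∈{4,6,8}] 4 has one home in col 3: r9c3, so r9c3=4.
Step 11. [r9c2∈{5,6,8}] row 9 places 6 nowhere but r9c2. So r9c2=6.
Step 12. [r9c4∈{1,8}] across row 9, 8 lands solely at r9c4 ⇒ r9c4=8.
Step 13. [r2c3∈{3,7,8}] r2c3 is the only open cell in row 2 admitting 8, so r2c3=8.
Step 14. [r3c3∈{7}] r3c3's peers cover all but 7, so r3c3=7.
Step 15. [r2c7∈{5}] r2c7 is down to just 5 ⇒ r2c7=5.
Step 16. [r9c1∈{1,5}] across row 9, 5 lands solely at r9c1 ⇒ r9c1=5.
Step 17. [r8c6∈{1}] nothing but 1 survives at r8c6. So r8c6=1.
Step 18. [r7c1∈{1,9}] 1 has one home in col 1: r7c1, so r7c1=1.
Step 19. [r1c1∈{3}] r1c1's peers cover all but 3, so r1c1=3.
Step 20. [r5c1∈{9}] r5c1 is down to just 9 ⇒ r5c1=9.
Step 21. [r4c6∈{2}] r4c6 is down to just 2, so r4c6=2.
Step 22. [r7c3∈{9}] nothing but 9 survives at r7c3 ⇒ r7c3=9.
Step 23. [r2c8∈{7}] r2c8's peers cover all but 7. So r2c8=7.
Step 24. [r4c7∈{3}] r4c7's peers cover all but 3. So r4c7=3.
Step 25. [r6c8∈{9}] nothing but 9 survives at r6c8, so r6c8=9.
Step 26. [r3c6∈{8}] r3c6 is down to just 8, so r3c6=8.
Step 27. [r5c3∈{3}] nothing but 3 survives at r5c3, so r5c3=3.
Step 28. [r9c9∈{1}] nothing but 1 survives at r9c9. So r9c9=1.
Step 29. [r8c8∈{5}] r8c8 is down to just 5, so r8c8=5.
Step 30. [r2c5∈{9}] r2c5 is down to just 9, so r2c5=9.
Step 31. [r1c5∈{1}] r1c5's peers cover all but 1 ⇒ r1c5=1.
Step 32. [r1c2∈{5}] only 5 remains possible at r1c2 ⇒ r1c2=5.
Step 33. [r4c2∈{7}] r4c2's peers cover all but 7 ⇒ r4c2=7.
Step 34. [r1c3∈{6}] r1c3 is down to just 6. So r1c3=6.
Step 35. [r5c2∈{2}] r5c2's peers cover all but 2, so r5c2=2.
Step 36. [r1c6∈{7}] nothing but 7 survives at r1c6. So r1c6=7.
Step 37. [r7c9∈{2}] only 2 remains possible at r7c9, so r7c9=2.
Step 38. [r5c4∈{1}] r5c4 has the single candidate 1, so r5c4=1.
Step 39. [r2c4∈{3}] r2c4 is down to just 3, so r2c4=3.
Step 40. [r7c8∈{6}] r7c8 is down to just 6 ⇒ r7c8=6.
Step 41. [r7c2∈{8}] r7c2's peers cover all but 8 ⇒ r7c2=8.
Step 42. [r4c9∈{4}] nothing but 4 survives at r4c9, so r4c9=4.
Step 43. [r8c4∈{4}] r8c4 is down to just 4, so r8c4=4.
Step 44. [r6c6∈{6}] only 6 remains possible at r6c6. So r6c6=6.
Step 45. [r8c7∈{8}] r8c7 has the single candidate 8, so r8c7=8.

Answer: 3 5 6 2 1 7 9 4 8 / 2 1 8 3 9 4 5 7 6 / 4 9 7 6 5 8 1 2 3 / 6 7 5 9 8 2 3 1 4 / 9 2 3 1 4 5 6 8 7 / 8 4 1 7 3 6 2 9 5 / 1 8 9 5 7 3 4 6 2 / 7 3 2 4 6 1 8 5 9 / 5 6 4 8 2 9 7 3 1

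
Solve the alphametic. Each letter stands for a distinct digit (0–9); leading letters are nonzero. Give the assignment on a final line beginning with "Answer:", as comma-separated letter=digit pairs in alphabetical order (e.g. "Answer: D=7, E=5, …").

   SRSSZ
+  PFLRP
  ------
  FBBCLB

Step 1. [F] the sum has 6 digits but both addends have 5; that extra leading digit F is the final carry, namely 1, so F=1.
Step 2. [col 1: Z + P ≡ B (mod 10)] several values work for P in column 1 (Z + P ≡ B (mod 10), carry-in 0); try P=3. So P=3.
Step 3. [col 1: Z + P ≡ B (mod 10)] several values work for B in column 1 (Z + P ≡ B (mod 10), carry-in 0); try B=0, so B=0.
Step 4. [col 1: Z + P ≡ B (mod 10)] column 1 reads Z+P+carry(0)=B with P=3, B=0; with digits 0,1,3 already taken and all letters distinct, the only value for Z is 7. So Z=7.
Step 5. [col 2: S + R ≡ L (mod 10)] S=6 is one option consistent with column 2 (S + R ≡ L (mod 10), carry-in 1) — take it. So S=6.
Step 6. [col 2: S + R ≡ L (mod 10)] no forcing yet in column 2 (carry-in 1); L=5 is free and consistent — try it. So L=5.
Step 7. [col 2: S + R ≡ L (mod 10)] column 2: given S=6, L=5, carry-in 1, and digits 0,1,3,5,6,7 already taken and all letters distinct, S+R≡L (mod 10) forces R=8, so R=8.
Step 8. [col 3: S + L ≡ C (mod 10)] column 3: given S=6, L=5, carry-in 1, and digits 0,1,3,5,6,7,8 already taken and all letters distinct, S+L≡C (mod 10) forces C=2, so C=2.

Answer: B=0, C=2, F=1, L=5, P=3, R=8, S=6, Z=7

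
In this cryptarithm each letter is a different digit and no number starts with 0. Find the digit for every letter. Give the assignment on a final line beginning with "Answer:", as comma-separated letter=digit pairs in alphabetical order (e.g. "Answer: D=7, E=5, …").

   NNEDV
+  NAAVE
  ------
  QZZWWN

Step 1. [col 1: V + E ≡ N (mod 10)] column 1 (V + E ≡ N (mod 10), carry-in 0) doesn't pin E yet; pick E=2 and continue, so E=2.
Step 2. [col 1: V + E ≡ N (mod 10)] no forcing yet in column 1 (carry-in 0); V=4 is free and consistent — try it, so V=4.
Step 3. [col 1: V + E ≡ N (mod 10)] column 1 reads V+E+carry(0)=N with V=4, E=2; with digits 2,4 already taken and all letters distinct, the only value for N is 6 ⇒ N=6.
Step 4. [col 2: D + V ≡ W (mod 10)] several values work for W in column 2 (D + V ≡ W (mod 10), carry-in 0); try W=9. So W=9.
Step 5. [Q] adding two 5-digit numbers gives at most 5+1 digits, and here it does — Q is that final carry and must be 1 ⇒ Q=1.
Step 6. [col 2: D + V ≡ W (mod 10)] column 2 reads D+V+carry(0)=W with V=4, W=9; with digits 1,2,4,6,9 already taken and all letters distinct, the only value for D is 5. So D=5.
Step 7. [col 3: E + A ≡ W (mod 10)] in column 3 we have E+A≡W with carry-in 0; given E=2, W=9 and digits 1,2,4,5,6,9 already taken and all letters distinct, that pins A to 7. So A=7.
Step 8. [col 4: N + A ≡ Z (mod 10)] in column 4 we have N+A≡Z with carry-in 0; given N=6, A=7 and digits 1,2,4,5,6,7,9 already taken and all letters distinct, that pins Z to 3 ⇒ Z=3.

Answer: A=7, D=5, E=2, N=6, Q=1, V=4, W=9, Z=3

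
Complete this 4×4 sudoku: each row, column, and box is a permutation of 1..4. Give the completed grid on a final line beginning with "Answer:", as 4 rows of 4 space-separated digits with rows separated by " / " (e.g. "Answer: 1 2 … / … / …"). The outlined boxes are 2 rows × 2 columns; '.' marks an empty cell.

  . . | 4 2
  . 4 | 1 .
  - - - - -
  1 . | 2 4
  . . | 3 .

Step 1. [r1c1∈{3}] only 3 remains possible at r1c1. So r1c1=3.
Step 2. [r2c1∈{2}] nothing but 2 survives at r2c1. So r2c1=2.
Step 3. [r2c4∈{3}] r2c4's peers cover all but 3, so r2c4=3.
Step 4. [r4c1∈{4}] nothing but 4 survives at r4c1. So r4c1=4.
Step 5. [r4c2∈{2}] r4c2's peers cover all but 2 ⇒ r4c2=2.
Step 6. [r1c2∈{1}] nothing but 1 survives at r1c2 ⇒ r1c2=1.
Step 7. [r3c2∈{3}] only 3 remains possible at r3c2, so r3c2=3.
Step 8. [r4c4∈{1}] nothing but 1 survives at r4c4 ⇒ r4c4=1.

Answer: 3 1 4 2 / 2 4 1 3 / 1 3 2 4 / 4 2 3 1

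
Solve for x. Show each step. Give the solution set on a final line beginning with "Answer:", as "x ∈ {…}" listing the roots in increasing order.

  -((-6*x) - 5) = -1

Step 1. [-((-6*x) - 5) = -1] leading − — multiply by −1, so neg: (-6*x) - 5 = 1.
Step 2. [(-6*x) - 5 = 1] 5 comes off first (add 5). So sub: -6*x = 6.
Step 3. [-6*x = 6] leading coefficient -6: divide by -6, so div: x = -1.

Answer: x ∈ {-1}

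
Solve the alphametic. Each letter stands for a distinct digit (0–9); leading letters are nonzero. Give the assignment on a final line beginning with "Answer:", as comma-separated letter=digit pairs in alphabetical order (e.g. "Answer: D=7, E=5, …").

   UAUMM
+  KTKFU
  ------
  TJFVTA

Step 1. [T] the sum has 6 digits but both addends have 5; that extra leading digit T is the final carry, namely 1 ⇒ T=1.
Step 2. [col 1: M + U ≡ A (mod 10)] column 1 (M + U ≡ A (mod 10), carry-in 0) doesn't pin U yet; pick U=5 and continue ⇒ U=5.
Step 3. [col 1: M + U ≡ A (mod 10)] no forcing yet in column 1 (carry-in 0); A=7 is free and consistent — try it ⇒ A=7.
Step 4. [col 1: M + U ≡ A (mod 10)] in column 1 we have M+U≡A with carry-in 0; given U=5, A=7 and digits 1,5,7 already taken and all letters distinct, that pins M to 2. So M=2.
Step 5. [col 2: M + F ≡ T (mod 10)] column 2: given M=2, T=1, carry-in 0, and digits 1,2,5,7 already taken and all letters distinct, M+F≡T (mod 10) forces F=9, so F=9.
Step 6. [col 3: U + K ≡ V (mod 10)] K=8 is one option consistent with column 3 (U + K ≡ V (mod 10), carry-in 1) — take it. So K=8.
Step 7. [col 3: U + K ≡ V (mod 10)] column 3 reads U+K+carry(1)=V with U=5, K=8; with digits 1,2,5,7,8,9 already taken and all letters distinct, the only value for V is 4 ⇒ V=4.
Step 8. [col 5: U + K ≡ J (mod 10)] in column 5 we have U+K≡J with carry-in 0; given U=5, K=8 and digits 1,2,4,5,7,8,9 already taken and all letters distinct, that pins J to 3. So J=3.

Answer: A=7, F=9, J=3, K=8, M=2, T=1, U=5, V=4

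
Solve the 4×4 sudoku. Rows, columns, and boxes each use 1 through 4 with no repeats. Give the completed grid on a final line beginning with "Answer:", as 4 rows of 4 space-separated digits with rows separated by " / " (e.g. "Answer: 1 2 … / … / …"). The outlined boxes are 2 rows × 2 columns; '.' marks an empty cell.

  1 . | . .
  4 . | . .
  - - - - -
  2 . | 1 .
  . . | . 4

Step 1. [r3c4∈{3}] nothing but 3 survives at r3c4 ⇒ r3c4=3.
Step 2. [r1c4∈{2}] nothing but 2 survives at r1c4, so r1c4=2.
Step 3. [r1c2∈{3}] nothing but 3 survives at r1c2, so r1c2=3.
Step 4. [r4c2∈{1}] only 1 remains possible at r4c2. So r4c2=1.
Step 5. [r3c2∈{4}] r3c2's peers cover all but 4. So r3c2=4.
Step 6. [r2c2∈{2}] only 2 remains possible at r2c2 ⇒ r2c2=2.
Step 7. [r1c3∈{4}] nothing but 4 survives at r1c3 ⇒ r1c3=4.
Step 8. [r4c1∈{3}] only 3 remains possible at r4c1, so r4c1=3.
Step 9. [r4c3∈{2}] nothing but 2 survives at r4c3. So r4c3=2.
Step 10. [r2c3∈{3}] nothing but 3 survives at r2c3, so r2c3=3.
Step 11. [r2c4∈{1}] only 1 remains possible at r2c4 ⇒ r2c4=1.

Answer: 1 3 4 2 / 4 2 3 1 / 2 4 1 3 / 3 1 2 4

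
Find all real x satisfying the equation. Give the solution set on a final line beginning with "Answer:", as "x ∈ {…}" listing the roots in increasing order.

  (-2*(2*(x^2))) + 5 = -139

Step 1. [(-2*(2*(x^2))) + 5 = -139] +5 is outermost — subtract 5 both sides ⇒ sub: -2*(2*(x^2)) = -144.
Step 2. [-2*(2*(x^2)) = -144] leading coefficient -2: divide by -2. So div: 2*(x^2) = 72.
Step 3. [2*(x^2) = 72] 2·(inner) — divide through by 2. So div: x^2 = 36.
Step 4. [x^2 = 36] 36 ≥ 0, LHS is (·)² — take ±√ ⇒ sqrt: x = 6 or -6.

Answer: x ∈ {-6, 6}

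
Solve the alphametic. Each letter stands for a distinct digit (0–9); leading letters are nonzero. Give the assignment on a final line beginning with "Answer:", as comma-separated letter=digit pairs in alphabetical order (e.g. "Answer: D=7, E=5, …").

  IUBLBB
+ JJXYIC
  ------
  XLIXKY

Step 1. [col 1: B + C ≡ Y (mod 10)] column 1 (B + C ≡ Y (mod 10), carry-in 0) doesn't pin Y yet; pick Y=8 and continue. So Y=8.
Step 2. [col 1: B + C ≡ Y (mod 10)] column 1 (B + C ≡ Y (mod 10), carry-in 0) doesn't pin C yet; pick C=5 and continue. So C=5.
Step 3. [col 1: B + C ≡ Y (mod 10)] from column 1 (C=5, Y=8, carry-in 0, digits 5,8 already taken and all letters distinct): B must equal 3. So B=3.
Step 4. [col 2: B + I ≡ K (mod 10)] no forcing yet in column 2 (carry-in 0); K=4 is free and consistent — try it ⇒ K=4.
Step 5. [col 2: B + I ≡ K (mod 10)] from column 2 (B=3, K=4, carry-in 0, digits 3,4,5,8 already taken and all letters distinct): I must equal 1. So I=1.
Step 6. [col 3: L + Y ≡ X (mod 10)] several values work for X in column 3 (L + Y ≡ X (mod 10), carry-in 0); try X=7 ⇒ X=7.
Step 7. [col 3: L + Y ≡ X (mod 10)] column 3 reads L+Y+carry(0)=X with Y=8, X=7; with digits 1,3,4,5,7,8 already taken and all letters distinct, the only value for L is 9 ⇒ L=9.
Step 8. [col 5: U + J ≡ L (mod 10)] J=6 is one option consistent with column 5 (U + J ≡ L (mod 10), carry-in 1) — take it, so J=6.
Step 9. [col 5: U + J ≡ L (mod 10)] column 5: given J=6, L=9, carry-in 1, and digits 1,3,4,5,6,7,8,9 already taken and all letters distinct, U+J≡L (mod 10) forces U=2. So U=2.

Answer: B=3, C=5, I=1, J=6, K=4, L=9, U=2, X=7, Y=8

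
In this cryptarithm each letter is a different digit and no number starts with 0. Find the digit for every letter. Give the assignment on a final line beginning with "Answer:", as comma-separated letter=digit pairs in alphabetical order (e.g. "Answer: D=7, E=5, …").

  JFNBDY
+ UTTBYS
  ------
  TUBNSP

Step 1. [col 1: Y + S ≡ P (mod 10)] Y=1 is one option consistent with column 1 (Y + S ≡ P (mod 10), carry-in 0) — take it, so Y=1.
Step 2. [col 1: Y + S ≡ P (mod 10)] no forcing yet in column 1 (carry-in 0); S=9 is free and consistent — try it. So S=9.
Step 3. [col 1: Y + S ≡ P (mod 10)] column 1 reads Y+S+carry(0)=P with Y=1, S=9; with digits 1,9 already taken and all letters distinct, the only value for P is 0. So P=0.
Step 4. [col 2: D + Y ≡ S (mod 10)] column 2 reads D+Y+carry(1)=S with Y=1, S=9; with digits 0,1,9 already taken and all letters distinct, the only value for D is 7. So D=7.
Step 5. [col 3: B + B ≡ N (mod 10)] several values work for B in column 3 (B + B ≡ N (mod 10), carry-in 0); try B=4, so B=4.
Step 6. [col 3: B + B ≡ N (mod 10)] column 3: given B=4, carry-in 0, and digits 0,1,4,7,9 already taken and all letters distinct, B+B≡N (mod 10) forces N=8 ⇒ N=8.
Step 7. [col 4: N + T ≡ B (mod 10)] from column 4 (N=8, B=4, carry-in 0, digits 0,1,4,7,8,9 already taken and all letters distinct): T must equal 6 ⇒ T=6.
Step 8. [col 5: F + T ≡ U (mod 10)] in column 5 we have F+T≡U with carry-in 1; given T=6 and digits 0,1,4,6,7,8,9 already taken and all letters distinct, that pins U to 2, so U=2.
Step 9. [col 5: F + T ≡ U (mod 10)] in column 5 we have F+T≡U with carry-in 1; given T=6, U=2 and digits 0,1,2,4,6,7,8,9 already taken and all letters distinct, that pins F to 5. So F=5.
Step 10. [col 6: J + U ≡ T (mod 10)] from column 6 (U=2, T=6, carry-in 1, digits 0,1,2,4,5,6,7,8,9 already taken and all letters distinct): J must equal 3. So J=3.

Answer: B=4, D=7, F=5, J=3, N=8, P=0, S=9, T=6, U=2, Y=1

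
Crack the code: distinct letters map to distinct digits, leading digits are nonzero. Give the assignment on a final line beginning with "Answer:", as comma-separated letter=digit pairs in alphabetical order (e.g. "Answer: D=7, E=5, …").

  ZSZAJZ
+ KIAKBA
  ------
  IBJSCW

Step 1. [col 1: Z + A ≡ W (mod 10)] column 1 (Z + A ≡ W (mod 10), carry-in 0) doesn't pin W yet; pick W=3 and continue, so W=3.
Step 2. [col 1: Z + A ≡ W (mod 10)] several values work for A in column 1 (Z + A ≡ W (mod 10), carry-in 0); try A=8, so A=8.
Step 3. [col 1: Z + A ≡ W (mod 10)] column 1 reads Z+A+carry(0)=W with A=8, W=3; with digits 3,8 already taken and all letters distinct, the only value for Z is 5 ⇒ Z=5.
Step 4. [col 2: J + B ≡ C (mod 10)] no forcing yet in column 2 (carry-in 1); C=2 is free and consistent — try it. So C=2.
Step 5. [col 2: J + B ≡ C (mod 10)] column 2 (J + B ≡ C (mod 10), carry-in 1) doesn't pin J yet; pick J=4 and continue, so J=4.
Step 6. [col 2: J + B ≡ C (mod 10)] column 2: given J=4, C=2, carry-in 1, and digits 2,3,4,5,8 already taken and all letters distinct, J+B≡C (mod 10) forces B=7 ⇒ B=7.
Step 7. [col 3: A + K ≡ S (mod 10)] S=0 is one option consistent with column 3 (A + K ≡ S (mod 10), carry-in 1) — take it ⇒ S=0.
Step 8. [col 3: A + K ≡ S (mod 10)] in column 3 we have A+K≡S with carry-in 1; given A=8, S=0 and digits 0,2,3,4,5,7,8 already taken and all letters distinct, that pins K to 1. So K=1.
Step 9. [col 5: S + I ≡ B (mod 10)] column 5 reads S+I+carry(1)=B with S=0, B=7; with digits 0,1,2,3,4,5,7,8 already taken and all letters distinct, the only value for I is 6 ⇒ I=6.

Answer: A=8, B=7, C=2, I=6, J=4, K=1, S=0, W=3, Z=5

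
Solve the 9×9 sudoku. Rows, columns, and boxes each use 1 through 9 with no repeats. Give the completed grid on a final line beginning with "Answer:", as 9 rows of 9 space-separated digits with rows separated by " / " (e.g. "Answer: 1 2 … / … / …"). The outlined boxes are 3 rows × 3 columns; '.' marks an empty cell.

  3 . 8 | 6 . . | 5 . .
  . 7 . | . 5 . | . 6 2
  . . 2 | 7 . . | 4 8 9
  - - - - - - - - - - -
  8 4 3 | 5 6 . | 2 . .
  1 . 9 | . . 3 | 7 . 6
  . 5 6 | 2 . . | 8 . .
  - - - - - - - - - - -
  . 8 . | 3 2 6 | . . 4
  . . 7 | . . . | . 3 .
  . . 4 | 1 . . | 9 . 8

Step 1. [r3c6∈{1}] r3c6 has the single candidate 1, so r3c6=1.
Step 2. [r7c7∈{1}] r7c7's peers cover all but 1, so r7c7=1.
Step 3. [r6c5∈{1,4,7,9}] in col 5, 1 fits only at r6c5 ⇒ r6c5=1.
Step 4. [r8c9∈{5}] r8c9 is down to just 5 ⇒ r8c9=5.
Step 5. [r7c1∈{5,9}] row 7 places 9 nowhere but r7c1 ⇒ r7c1=9.
Step 6. [r3c2∈{6}] r3c2's peers cover all but 6 ⇒ r3c2=6.
Step 7. [r1c2∈{1,9}] col 2 places 9 nowhere but r1c2, so r1c2=9.
Step 8. [r1c5∈{4}] r1c5 is down to just 4. So r1c5=4.
Step 9. [r9c8∈{2,7}] r9c8 is the only open cell in col 8 admitting 2. So r9c8=2.
Step 10. [r4c6∈{7,9}] 7 has one home in row 4: r4c6, so r4c6=7.
Step 11. [r6c6∈{4,9}] box 5 places 9 nowhere but r6c6, so r6c6=9.
Step 12. [r5c4∈{4,8}] across box 5, 4 lands solely at r5c4 ⇒ r5c4=4.
Step 13. [r2c6∈{8}] r2c6's peers cover all but 8, so r2c6=8.
Step 14. [r1c9∈{1,7}] in col 9, 7 fits only at r1c9. So r1c9=7.
Step 15. [r8c4∈{8,9}] in col 4, 8 fits only at r8c4. So r8c4=8.
Step 16. [r9c1∈{5,6}] in row 9, 6 fits only at r9c1, so r9c1=6.
Step 17. [r5c2∈{2}] only 2 remains possible at r5c2. So r5c2=2.
Step 18. [r1c8∈{1}] only 1 remains possible at r1c8. So r1c8=1.
Step 19. [r2c3∈{1}] r2c3 is down to just 1, so r2c3=1.
Step 20. [r3c5∈{3}] only 3 remains possible at r3c5, so r3c5=3.
Step 21. [r7c3∈{5}] r7c3 is down to just 5 ⇒ r7c3=5.
Step 22. [r9c5∈{7}] r9c5 has the single candidate 7. So r9c5=7.
Step 23. [r5c5∈{8}] r5c5's peers cover all but 8. So r5c5=8.
Step 24. [r2c7∈{3}] r2c7 has the single candidate 3, so r2c7=3.
Step 25. [r6c1∈{7}] r6c1 has the single candidate 7, so r6c1=7.
Step 26. [r7c8∈{7}] r7c8 is down to just 7, so r7c8=7.
Step 27. [r8c1∈{2}] nothing but 2 survives at r8c1, so r8c1=2.
Step 28. [r8c6∈{4}] r8c6 is down to just 4 ⇒ r8c6=4.
Step 29. [r5c8∈{5}] only 5 remains possible at r5c8, so r5c8=5.
Step 30. [r2c4∈{9}] r2c4 has the single candidate 9 ⇒ r2c4=9.
Step 31. [r8c2∈{1}] only 1 remains possible at r8c2 ⇒ r8c2=1.
Step 32. [r9c6∈{5}] r9c6 has the single candidate 5. So r9c6=5.
Step 33. [r1c6∈{2}] r1c6 has the single candidate 2, so r1c6=2.
Step 34. [r8c7∈{6}] nothing but 6 survives at r8c7 ⇒ r8c7=6.
Step 35. [r4c8∈{9}] r4c8 has the single candidate 9 ⇒ r4c8=9.
Step 36. [r6c8∈{4}] nothing but 4 survives at r6c8. So r6c8=4.
Step 37. [r6c9∈{3}] r6c9's peers cover all but 3. So r6c9=3.
Step 38. [r2c1∈{4}] nothing but 4 survives at r2c1, so r2c1=4.
Step 39. [r9c2∈{3}] r9c2 is down to just 3 ⇒ r9c2=3.
Step 40. [r4c9∈{1}] r4c9 has the single candidate 1 ⇒ r4c9=1.
Step 41. [r3c1∈{5}] only 5 remains possible at r3c1. So r3c1=5.
Step 42. [r8c5∈{9}] nothing but 9 survives at r8c5, so r8c5=9.

Answer: 3 9 8 6 4 2 5 1 7 / 4 7 1 9 5 8 3 6 2 / 5 6 2 7 3 1 4 8 9 / 8 4 3 5 6 7 2 9 1 / 1 2 9 4 8 3 7 5 6 / 7 5 6 2 1 9 8 4 3 / 9 8 5 3 2 6 1 7 4 / 2 1 7 8 9 4 6 3 5 / 6 3 4 1 7 5 9 2 8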